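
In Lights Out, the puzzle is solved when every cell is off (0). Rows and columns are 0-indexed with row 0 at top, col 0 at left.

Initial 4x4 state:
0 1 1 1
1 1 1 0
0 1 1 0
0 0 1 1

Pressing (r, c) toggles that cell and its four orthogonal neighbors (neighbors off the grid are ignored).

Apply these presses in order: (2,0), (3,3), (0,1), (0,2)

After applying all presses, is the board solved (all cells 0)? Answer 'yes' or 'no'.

After press 1 at (2,0):
0 1 1 1
0 1 1 0
1 0 1 0
1 0 1 1

After press 2 at (3,3):
0 1 1 1
0 1 1 0
1 0 1 1
1 0 0 0

After press 3 at (0,1):
1 0 0 1
0 0 1 0
1 0 1 1
1 0 0 0

After press 4 at (0,2):
1 1 1 0
0 0 0 0
1 0 1 1
1 0 0 0

Lights still on: 7

Answer: no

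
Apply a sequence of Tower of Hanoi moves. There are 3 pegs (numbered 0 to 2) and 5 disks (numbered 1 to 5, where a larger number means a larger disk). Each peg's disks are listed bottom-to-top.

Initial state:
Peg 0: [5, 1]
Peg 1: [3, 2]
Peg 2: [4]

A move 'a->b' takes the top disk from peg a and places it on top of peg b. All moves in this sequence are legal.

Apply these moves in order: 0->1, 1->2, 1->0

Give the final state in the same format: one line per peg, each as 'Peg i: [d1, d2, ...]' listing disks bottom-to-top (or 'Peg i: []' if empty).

Answer: Peg 0: [5, 2]
Peg 1: [3]
Peg 2: [4, 1]

Derivation:
After move 1 (0->1):
Peg 0: [5]
Peg 1: [3, 2, 1]
Peg 2: [4]

After move 2 (1->2):
Peg 0: [5]
Peg 1: [3, 2]
Peg 2: [4, 1]

After move 3 (1->0):
Peg 0: [5, 2]
Peg 1: [3]
Peg 2: [4, 1]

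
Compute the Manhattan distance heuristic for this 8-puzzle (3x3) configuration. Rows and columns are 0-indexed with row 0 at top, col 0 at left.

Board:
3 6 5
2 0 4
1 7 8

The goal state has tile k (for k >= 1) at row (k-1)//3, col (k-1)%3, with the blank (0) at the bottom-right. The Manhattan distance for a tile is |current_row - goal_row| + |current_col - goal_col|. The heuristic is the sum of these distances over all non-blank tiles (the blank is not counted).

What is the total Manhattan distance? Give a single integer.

Tile 3: at (0,0), goal (0,2), distance |0-0|+|0-2| = 2
Tile 6: at (0,1), goal (1,2), distance |0-1|+|1-2| = 2
Tile 5: at (0,2), goal (1,1), distance |0-1|+|2-1| = 2
Tile 2: at (1,0), goal (0,1), distance |1-0|+|0-1| = 2
Tile 4: at (1,2), goal (1,0), distance |1-1|+|2-0| = 2
Tile 1: at (2,0), goal (0,0), distance |2-0|+|0-0| = 2
Tile 7: at (2,1), goal (2,0), distance |2-2|+|1-0| = 1
Tile 8: at (2,2), goal (2,1), distance |2-2|+|2-1| = 1
Sum: 2 + 2 + 2 + 2 + 2 + 2 + 1 + 1 = 14

Answer: 14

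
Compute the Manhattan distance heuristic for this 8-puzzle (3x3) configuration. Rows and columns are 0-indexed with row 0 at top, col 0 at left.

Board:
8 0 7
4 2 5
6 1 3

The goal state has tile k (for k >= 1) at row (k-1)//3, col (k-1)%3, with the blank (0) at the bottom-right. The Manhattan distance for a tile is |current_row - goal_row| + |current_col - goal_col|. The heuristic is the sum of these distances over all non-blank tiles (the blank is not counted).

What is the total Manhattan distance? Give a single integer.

Tile 8: at (0,0), goal (2,1), distance |0-2|+|0-1| = 3
Tile 7: at (0,2), goal (2,0), distance |0-2|+|2-0| = 4
Tile 4: at (1,0), goal (1,0), distance |1-1|+|0-0| = 0
Tile 2: at (1,1), goal (0,1), distance |1-0|+|1-1| = 1
Tile 5: at (1,2), goal (1,1), distance |1-1|+|2-1| = 1
Tile 6: at (2,0), goal (1,2), distance |2-1|+|0-2| = 3
Tile 1: at (2,1), goal (0,0), distance |2-0|+|1-0| = 3
Tile 3: at (2,2), goal (0,2), distance |2-0|+|2-2| = 2
Sum: 3 + 4 + 0 + 1 + 1 + 3 + 3 + 2 = 17

Answer: 17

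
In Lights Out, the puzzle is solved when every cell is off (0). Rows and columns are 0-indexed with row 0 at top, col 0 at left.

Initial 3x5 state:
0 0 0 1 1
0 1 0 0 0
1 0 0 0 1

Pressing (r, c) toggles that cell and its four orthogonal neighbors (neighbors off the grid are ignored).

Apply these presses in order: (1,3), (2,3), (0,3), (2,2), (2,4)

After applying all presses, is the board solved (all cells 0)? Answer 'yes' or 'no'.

After press 1 at (1,3):
0 0 0 0 1
0 1 1 1 1
1 0 0 1 1

After press 2 at (2,3):
0 0 0 0 1
0 1 1 0 1
1 0 1 0 0

After press 3 at (0,3):
0 0 1 1 0
0 1 1 1 1
1 0 1 0 0

After press 4 at (2,2):
0 0 1 1 0
0 1 0 1 1
1 1 0 1 0

After press 5 at (2,4):
0 0 1 1 0
0 1 0 1 0
1 1 0 0 1

Lights still on: 7

Answer: no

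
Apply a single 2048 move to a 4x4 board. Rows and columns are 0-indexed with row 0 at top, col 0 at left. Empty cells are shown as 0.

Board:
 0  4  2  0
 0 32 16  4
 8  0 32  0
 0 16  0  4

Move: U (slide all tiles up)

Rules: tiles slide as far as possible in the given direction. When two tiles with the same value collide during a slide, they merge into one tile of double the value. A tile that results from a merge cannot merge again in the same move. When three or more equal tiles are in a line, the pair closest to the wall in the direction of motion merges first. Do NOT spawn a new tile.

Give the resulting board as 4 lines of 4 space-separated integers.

Answer:  8  4  2  8
 0 32 16  0
 0 16 32  0
 0  0  0  0

Derivation:
Slide up:
col 0: [0, 0, 8, 0] -> [8, 0, 0, 0]
col 1: [4, 32, 0, 16] -> [4, 32, 16, 0]
col 2: [2, 16, 32, 0] -> [2, 16, 32, 0]
col 3: [0, 4, 0, 4] -> [8, 0, 0, 0]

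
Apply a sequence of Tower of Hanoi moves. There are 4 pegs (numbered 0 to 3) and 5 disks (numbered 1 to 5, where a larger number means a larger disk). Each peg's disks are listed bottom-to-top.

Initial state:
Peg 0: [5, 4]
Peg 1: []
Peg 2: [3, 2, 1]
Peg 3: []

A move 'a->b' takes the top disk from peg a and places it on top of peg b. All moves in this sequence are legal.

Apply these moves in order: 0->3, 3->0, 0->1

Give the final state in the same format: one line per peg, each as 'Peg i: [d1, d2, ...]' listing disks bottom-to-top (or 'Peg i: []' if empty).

After move 1 (0->3):
Peg 0: [5]
Peg 1: []
Peg 2: [3, 2, 1]
Peg 3: [4]

After move 2 (3->0):
Peg 0: [5, 4]
Peg 1: []
Peg 2: [3, 2, 1]
Peg 3: []

After move 3 (0->1):
Peg 0: [5]
Peg 1: [4]
Peg 2: [3, 2, 1]
Peg 3: []

Answer: Peg 0: [5]
Peg 1: [4]
Peg 2: [3, 2, 1]
Peg 3: []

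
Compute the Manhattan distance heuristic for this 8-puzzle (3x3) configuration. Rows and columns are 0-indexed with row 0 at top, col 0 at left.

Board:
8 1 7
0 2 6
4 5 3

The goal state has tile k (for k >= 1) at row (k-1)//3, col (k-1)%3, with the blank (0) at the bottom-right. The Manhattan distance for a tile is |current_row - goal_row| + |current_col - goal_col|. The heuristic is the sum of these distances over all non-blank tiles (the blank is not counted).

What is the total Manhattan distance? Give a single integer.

Tile 8: (0,0)->(2,1) = 3
Tile 1: (0,1)->(0,0) = 1
Tile 7: (0,2)->(2,0) = 4
Tile 2: (1,1)->(0,1) = 1
Tile 6: (1,2)->(1,2) = 0
Tile 4: (2,0)->(1,0) = 1
Tile 5: (2,1)->(1,1) = 1
Tile 3: (2,2)->(0,2) = 2
Sum: 3 + 1 + 4 + 1 + 0 + 1 + 1 + 2 = 13

Answer: 13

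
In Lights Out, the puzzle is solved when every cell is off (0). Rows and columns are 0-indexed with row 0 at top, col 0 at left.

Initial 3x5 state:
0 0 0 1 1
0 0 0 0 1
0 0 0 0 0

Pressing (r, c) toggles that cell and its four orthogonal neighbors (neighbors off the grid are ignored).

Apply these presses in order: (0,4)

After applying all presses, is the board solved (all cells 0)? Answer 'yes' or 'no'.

Answer: yes

Derivation:
After press 1 at (0,4):
0 0 0 0 0
0 0 0 0 0
0 0 0 0 0

Lights still on: 0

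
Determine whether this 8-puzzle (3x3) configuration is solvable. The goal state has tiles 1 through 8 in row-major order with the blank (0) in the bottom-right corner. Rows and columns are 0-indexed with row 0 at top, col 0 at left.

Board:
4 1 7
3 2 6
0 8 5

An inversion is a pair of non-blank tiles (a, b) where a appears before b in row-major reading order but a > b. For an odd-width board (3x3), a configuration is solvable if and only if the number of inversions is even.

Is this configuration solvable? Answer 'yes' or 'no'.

Inversions (pairs i<j in row-major order where tile[i] > tile[j] > 0): 10
10 is even, so the puzzle is solvable.

Answer: yes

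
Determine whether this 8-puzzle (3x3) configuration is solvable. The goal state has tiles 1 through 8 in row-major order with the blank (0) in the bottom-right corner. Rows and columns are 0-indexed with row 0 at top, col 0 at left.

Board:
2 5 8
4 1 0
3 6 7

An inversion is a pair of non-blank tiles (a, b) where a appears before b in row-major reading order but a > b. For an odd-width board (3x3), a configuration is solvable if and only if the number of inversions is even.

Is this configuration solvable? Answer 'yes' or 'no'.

Answer: no

Derivation:
Inversions (pairs i<j in row-major order where tile[i] > tile[j] > 0): 11
11 is odd, so the puzzle is not solvable.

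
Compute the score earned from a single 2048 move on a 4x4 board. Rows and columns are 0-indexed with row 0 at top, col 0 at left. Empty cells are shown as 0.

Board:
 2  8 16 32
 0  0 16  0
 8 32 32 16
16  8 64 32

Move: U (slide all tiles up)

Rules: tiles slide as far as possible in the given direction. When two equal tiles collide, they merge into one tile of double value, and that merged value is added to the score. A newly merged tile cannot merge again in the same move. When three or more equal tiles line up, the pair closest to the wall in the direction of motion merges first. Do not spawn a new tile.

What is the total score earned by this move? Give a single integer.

Slide up:
col 0: [2, 0, 8, 16] -> [2, 8, 16, 0]  score +0 (running 0)
col 1: [8, 0, 32, 8] -> [8, 32, 8, 0]  score +0 (running 0)
col 2: [16, 16, 32, 64] -> [32, 32, 64, 0]  score +32 (running 32)
col 3: [32, 0, 16, 32] -> [32, 16, 32, 0]  score +0 (running 32)
Board after move:
 2  8 32 32
 8 32 32 16
16  8 64 32
 0  0  0  0

Answer: 32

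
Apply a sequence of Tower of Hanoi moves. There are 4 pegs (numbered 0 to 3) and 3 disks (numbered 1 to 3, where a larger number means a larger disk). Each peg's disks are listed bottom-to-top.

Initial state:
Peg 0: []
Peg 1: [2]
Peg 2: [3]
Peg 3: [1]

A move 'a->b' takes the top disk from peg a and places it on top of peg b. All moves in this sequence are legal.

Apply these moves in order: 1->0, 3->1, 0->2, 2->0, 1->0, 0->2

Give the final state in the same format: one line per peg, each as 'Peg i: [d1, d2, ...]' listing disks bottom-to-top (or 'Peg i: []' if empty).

Answer: Peg 0: [2]
Peg 1: []
Peg 2: [3, 1]
Peg 3: []

Derivation:
After move 1 (1->0):
Peg 0: [2]
Peg 1: []
Peg 2: [3]
Peg 3: [1]

After move 2 (3->1):
Peg 0: [2]
Peg 1: [1]
Peg 2: [3]
Peg 3: []

After move 3 (0->2):
Peg 0: []
Peg 1: [1]
Peg 2: [3, 2]
Peg 3: []

After move 4 (2->0):
Peg 0: [2]
Peg 1: [1]
Peg 2: [3]
Peg 3: []

After move 5 (1->0):
Peg 0: [2, 1]
Peg 1: []
Peg 2: [3]
Peg 3: []

After move 6 (0->2):
Peg 0: [2]
Peg 1: []
Peg 2: [3, 1]
Peg 3: []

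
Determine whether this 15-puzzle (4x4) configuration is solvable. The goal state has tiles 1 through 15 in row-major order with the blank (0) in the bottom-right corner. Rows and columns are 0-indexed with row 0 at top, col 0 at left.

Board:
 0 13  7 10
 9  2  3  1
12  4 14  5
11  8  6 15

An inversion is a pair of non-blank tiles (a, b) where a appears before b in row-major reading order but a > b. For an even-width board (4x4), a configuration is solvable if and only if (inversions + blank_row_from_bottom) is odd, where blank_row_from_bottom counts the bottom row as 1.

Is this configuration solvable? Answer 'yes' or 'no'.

Inversions: 47
Blank is in row 0 (0-indexed from top), which is row 4 counting from the bottom (bottom = 1).
47 + 4 = 51, which is odd, so the puzzle is solvable.

Answer: yes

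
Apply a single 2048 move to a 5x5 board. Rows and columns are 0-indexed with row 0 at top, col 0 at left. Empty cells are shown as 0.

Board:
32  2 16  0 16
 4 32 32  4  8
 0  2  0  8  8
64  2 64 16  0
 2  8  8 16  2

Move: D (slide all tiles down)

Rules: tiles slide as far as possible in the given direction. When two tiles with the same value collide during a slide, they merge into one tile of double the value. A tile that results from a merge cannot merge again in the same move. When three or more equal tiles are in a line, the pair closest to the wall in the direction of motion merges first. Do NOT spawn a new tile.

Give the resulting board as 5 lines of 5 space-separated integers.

Answer:  0  0  0  0  0
32  2 16  0  0
 4 32 32  4 16
64  4 64  8 16
 2  8  8 32  2

Derivation:
Slide down:
col 0: [32, 4, 0, 64, 2] -> [0, 32, 4, 64, 2]
col 1: [2, 32, 2, 2, 8] -> [0, 2, 32, 4, 8]
col 2: [16, 32, 0, 64, 8] -> [0, 16, 32, 64, 8]
col 3: [0, 4, 8, 16, 16] -> [0, 0, 4, 8, 32]
col 4: [16, 8, 8, 0, 2] -> [0, 0, 16, 16, 2]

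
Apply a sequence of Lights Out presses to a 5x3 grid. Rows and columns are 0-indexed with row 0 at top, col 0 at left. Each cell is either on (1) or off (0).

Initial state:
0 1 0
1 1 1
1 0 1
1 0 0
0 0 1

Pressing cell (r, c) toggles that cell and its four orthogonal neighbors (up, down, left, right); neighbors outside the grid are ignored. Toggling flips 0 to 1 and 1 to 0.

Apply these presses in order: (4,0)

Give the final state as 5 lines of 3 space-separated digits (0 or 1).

Answer: 0 1 0
1 1 1
1 0 1
0 0 0
1 1 1

Derivation:
After press 1 at (4,0):
0 1 0
1 1 1
1 0 1
0 0 0
1 1 1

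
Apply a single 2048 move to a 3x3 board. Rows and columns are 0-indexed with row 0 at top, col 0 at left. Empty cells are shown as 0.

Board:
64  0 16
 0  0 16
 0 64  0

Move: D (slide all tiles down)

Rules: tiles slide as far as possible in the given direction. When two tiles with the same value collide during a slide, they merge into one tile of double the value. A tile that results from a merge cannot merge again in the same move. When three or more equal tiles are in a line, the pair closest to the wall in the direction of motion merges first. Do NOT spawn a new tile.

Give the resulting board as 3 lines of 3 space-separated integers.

Slide down:
col 0: [64, 0, 0] -> [0, 0, 64]
col 1: [0, 0, 64] -> [0, 0, 64]
col 2: [16, 16, 0] -> [0, 0, 32]

Answer:  0  0  0
 0  0  0
64 64 32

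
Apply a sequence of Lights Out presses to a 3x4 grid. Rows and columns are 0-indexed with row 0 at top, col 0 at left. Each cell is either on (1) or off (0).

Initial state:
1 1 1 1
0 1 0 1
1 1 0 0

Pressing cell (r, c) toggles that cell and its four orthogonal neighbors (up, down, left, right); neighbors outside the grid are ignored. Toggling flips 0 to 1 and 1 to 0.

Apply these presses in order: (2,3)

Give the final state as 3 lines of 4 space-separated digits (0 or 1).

After press 1 at (2,3):
1 1 1 1
0 1 0 0
1 1 1 1

Answer: 1 1 1 1
0 1 0 0
1 1 1 1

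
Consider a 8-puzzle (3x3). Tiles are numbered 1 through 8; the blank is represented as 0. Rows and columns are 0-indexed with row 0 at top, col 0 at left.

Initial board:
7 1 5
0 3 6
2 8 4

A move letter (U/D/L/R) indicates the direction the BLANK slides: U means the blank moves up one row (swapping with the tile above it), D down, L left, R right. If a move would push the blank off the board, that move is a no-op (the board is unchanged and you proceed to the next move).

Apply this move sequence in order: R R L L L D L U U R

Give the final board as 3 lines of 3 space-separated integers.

Answer: 1 0 5
7 3 6
2 8 4

Derivation:
After move 1 (R):
7 1 5
3 0 6
2 8 4

After move 2 (R):
7 1 5
3 6 0
2 8 4

After move 3 (L):
7 1 5
3 0 6
2 8 4

After move 4 (L):
7 1 5
0 3 6
2 8 4

After move 5 (L):
7 1 5
0 3 6
2 8 4

After move 6 (D):
7 1 5
2 3 6
0 8 4

After move 7 (L):
7 1 5
2 3 6
0 8 4

After move 8 (U):
7 1 5
0 3 6
2 8 4

After move 9 (U):
0 1 5
7 3 6
2 8 4

After move 10 (R):
1 0 5
7 3 6
2 8 4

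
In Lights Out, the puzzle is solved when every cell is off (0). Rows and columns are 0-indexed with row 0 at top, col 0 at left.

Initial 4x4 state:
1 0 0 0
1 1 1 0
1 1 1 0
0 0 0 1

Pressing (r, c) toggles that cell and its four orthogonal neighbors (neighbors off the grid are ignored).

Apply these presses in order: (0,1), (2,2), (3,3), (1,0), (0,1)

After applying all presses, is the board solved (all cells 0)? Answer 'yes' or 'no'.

After press 1 at (0,1):
0 1 1 0
1 0 1 0
1 1 1 0
0 0 0 1

After press 2 at (2,2):
0 1 1 0
1 0 0 0
1 0 0 1
0 0 1 1

After press 3 at (3,3):
0 1 1 0
1 0 0 0
1 0 0 0
0 0 0 0

After press 4 at (1,0):
1 1 1 0
0 1 0 0
0 0 0 0
0 0 0 0

After press 5 at (0,1):
0 0 0 0
0 0 0 0
0 0 0 0
0 0 0 0

Lights still on: 0

Answer: yes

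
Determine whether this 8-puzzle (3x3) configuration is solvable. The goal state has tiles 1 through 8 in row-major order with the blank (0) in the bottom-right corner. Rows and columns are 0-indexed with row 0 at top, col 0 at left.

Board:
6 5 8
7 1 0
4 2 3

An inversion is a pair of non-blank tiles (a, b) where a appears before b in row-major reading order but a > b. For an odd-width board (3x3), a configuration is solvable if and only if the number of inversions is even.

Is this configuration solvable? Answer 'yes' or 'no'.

Answer: yes

Derivation:
Inversions (pairs i<j in row-major order where tile[i] > tile[j] > 0): 20
20 is even, so the puzzle is solvable.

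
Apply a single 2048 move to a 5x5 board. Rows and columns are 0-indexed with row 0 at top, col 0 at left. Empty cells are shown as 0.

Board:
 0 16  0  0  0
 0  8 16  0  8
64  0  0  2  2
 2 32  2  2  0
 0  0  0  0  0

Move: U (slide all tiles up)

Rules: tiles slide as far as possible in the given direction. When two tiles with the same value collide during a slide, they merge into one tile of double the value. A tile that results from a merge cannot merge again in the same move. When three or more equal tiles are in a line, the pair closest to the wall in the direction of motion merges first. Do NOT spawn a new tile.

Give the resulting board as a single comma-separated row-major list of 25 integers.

Answer: 64, 16, 16, 4, 8, 2, 8, 2, 0, 2, 0, 32, 0, 0, 0, 0, 0, 0, 0, 0, 0, 0, 0, 0, 0

Derivation:
Slide up:
col 0: [0, 0, 64, 2, 0] -> [64, 2, 0, 0, 0]
col 1: [16, 8, 0, 32, 0] -> [16, 8, 32, 0, 0]
col 2: [0, 16, 0, 2, 0] -> [16, 2, 0, 0, 0]
col 3: [0, 0, 2, 2, 0] -> [4, 0, 0, 0, 0]
col 4: [0, 8, 2, 0, 0] -> [8, 2, 0, 0, 0]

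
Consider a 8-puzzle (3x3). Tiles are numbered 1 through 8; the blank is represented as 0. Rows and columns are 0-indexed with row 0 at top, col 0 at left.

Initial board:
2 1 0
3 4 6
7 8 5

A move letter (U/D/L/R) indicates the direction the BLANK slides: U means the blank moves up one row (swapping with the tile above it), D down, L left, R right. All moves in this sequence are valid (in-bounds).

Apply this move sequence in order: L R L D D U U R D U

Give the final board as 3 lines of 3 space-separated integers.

After move 1 (L):
2 0 1
3 4 6
7 8 5

After move 2 (R):
2 1 0
3 4 6
7 8 5

After move 3 (L):
2 0 1
3 4 6
7 8 5

After move 4 (D):
2 4 1
3 0 6
7 8 5

After move 5 (D):
2 4 1
3 8 6
7 0 5

After move 6 (U):
2 4 1
3 0 6
7 8 5

After move 7 (U):
2 0 1
3 4 6
7 8 5

After move 8 (R):
2 1 0
3 4 6
7 8 5

After move 9 (D):
2 1 6
3 4 0
7 8 5

After move 10 (U):
2 1 0
3 4 6
7 8 5

Answer: 2 1 0
3 4 6
7 8 5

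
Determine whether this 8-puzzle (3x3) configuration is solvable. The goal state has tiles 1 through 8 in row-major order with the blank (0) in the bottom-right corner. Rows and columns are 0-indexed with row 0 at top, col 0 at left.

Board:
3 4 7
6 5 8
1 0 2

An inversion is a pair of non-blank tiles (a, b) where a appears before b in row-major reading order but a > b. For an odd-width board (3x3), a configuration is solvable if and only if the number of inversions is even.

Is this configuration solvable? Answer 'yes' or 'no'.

Answer: no

Derivation:
Inversions (pairs i<j in row-major order where tile[i] > tile[j] > 0): 15
15 is odd, so the puzzle is not solvable.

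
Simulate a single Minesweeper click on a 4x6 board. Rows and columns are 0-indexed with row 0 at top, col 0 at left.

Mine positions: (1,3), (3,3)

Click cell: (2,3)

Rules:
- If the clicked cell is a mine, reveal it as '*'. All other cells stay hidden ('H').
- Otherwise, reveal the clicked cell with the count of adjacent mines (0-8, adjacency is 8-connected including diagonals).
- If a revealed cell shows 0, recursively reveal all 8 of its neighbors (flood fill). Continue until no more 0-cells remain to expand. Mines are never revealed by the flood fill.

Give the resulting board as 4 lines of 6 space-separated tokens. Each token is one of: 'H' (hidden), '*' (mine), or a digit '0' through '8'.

H H H H H H
H H H H H H
H H H 2 H H
H H H H H H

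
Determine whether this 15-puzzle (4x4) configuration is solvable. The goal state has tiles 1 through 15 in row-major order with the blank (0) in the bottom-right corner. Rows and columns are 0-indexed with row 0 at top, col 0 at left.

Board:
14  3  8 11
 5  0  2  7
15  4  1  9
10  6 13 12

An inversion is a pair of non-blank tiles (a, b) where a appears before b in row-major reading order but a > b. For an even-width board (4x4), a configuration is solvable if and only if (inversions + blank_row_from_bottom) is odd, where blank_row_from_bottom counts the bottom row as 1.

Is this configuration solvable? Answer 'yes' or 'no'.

Inversions: 47
Blank is in row 1 (0-indexed from top), which is row 3 counting from the bottom (bottom = 1).
47 + 3 = 50, which is even, so the puzzle is not solvable.

Answer: no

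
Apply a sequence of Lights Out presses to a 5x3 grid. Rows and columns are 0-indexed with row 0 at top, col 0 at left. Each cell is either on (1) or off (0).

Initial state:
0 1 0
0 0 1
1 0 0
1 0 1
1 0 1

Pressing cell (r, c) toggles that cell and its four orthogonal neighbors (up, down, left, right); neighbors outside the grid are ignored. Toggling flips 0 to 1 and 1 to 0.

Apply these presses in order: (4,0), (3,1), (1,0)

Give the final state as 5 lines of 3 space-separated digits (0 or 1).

Answer: 1 1 0
1 1 1
0 1 0
1 1 0
0 0 1

Derivation:
After press 1 at (4,0):
0 1 0
0 0 1
1 0 0
0 0 1
0 1 1

After press 2 at (3,1):
0 1 0
0 0 1
1 1 0
1 1 0
0 0 1

After press 3 at (1,0):
1 1 0
1 1 1
0 1 0
1 1 0
0 0 1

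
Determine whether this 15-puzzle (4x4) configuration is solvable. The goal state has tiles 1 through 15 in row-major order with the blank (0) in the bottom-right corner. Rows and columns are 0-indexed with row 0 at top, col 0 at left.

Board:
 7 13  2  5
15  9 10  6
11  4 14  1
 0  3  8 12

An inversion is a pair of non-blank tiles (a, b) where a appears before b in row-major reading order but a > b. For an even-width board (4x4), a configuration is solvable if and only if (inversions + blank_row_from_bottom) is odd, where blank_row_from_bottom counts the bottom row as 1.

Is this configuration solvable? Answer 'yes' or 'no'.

Answer: yes

Derivation:
Inversions: 54
Blank is in row 3 (0-indexed from top), which is row 1 counting from the bottom (bottom = 1).
54 + 1 = 55, which is odd, so the puzzle is solvable.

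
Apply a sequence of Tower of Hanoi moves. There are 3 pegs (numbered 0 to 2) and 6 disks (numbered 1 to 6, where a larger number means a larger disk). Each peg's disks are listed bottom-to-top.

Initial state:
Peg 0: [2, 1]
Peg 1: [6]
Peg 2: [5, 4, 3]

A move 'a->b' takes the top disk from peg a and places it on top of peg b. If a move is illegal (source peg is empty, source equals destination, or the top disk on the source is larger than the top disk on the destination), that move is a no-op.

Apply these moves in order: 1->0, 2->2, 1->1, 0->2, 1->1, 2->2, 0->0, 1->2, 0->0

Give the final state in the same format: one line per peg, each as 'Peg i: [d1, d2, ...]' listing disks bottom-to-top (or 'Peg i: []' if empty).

Answer: Peg 0: [2]
Peg 1: [6]
Peg 2: [5, 4, 3, 1]

Derivation:
After move 1 (1->0):
Peg 0: [2, 1]
Peg 1: [6]
Peg 2: [5, 4, 3]

After move 2 (2->2):
Peg 0: [2, 1]
Peg 1: [6]
Peg 2: [5, 4, 3]

After move 3 (1->1):
Peg 0: [2, 1]
Peg 1: [6]
Peg 2: [5, 4, 3]

After move 4 (0->2):
Peg 0: [2]
Peg 1: [6]
Peg 2: [5, 4, 3, 1]

After move 5 (1->1):
Peg 0: [2]
Peg 1: [6]
Peg 2: [5, 4, 3, 1]

After move 6 (2->2):
Peg 0: [2]
Peg 1: [6]
Peg 2: [5, 4, 3, 1]

After move 7 (0->0):
Peg 0: [2]
Peg 1: [6]
Peg 2: [5, 4, 3, 1]

After move 8 (1->2):
Peg 0: [2]
Peg 1: [6]
Peg 2: [5, 4, 3, 1]

After move 9 (0->0):
Peg 0: [2]
Peg 1: [6]
Peg 2: [5, 4, 3, 1]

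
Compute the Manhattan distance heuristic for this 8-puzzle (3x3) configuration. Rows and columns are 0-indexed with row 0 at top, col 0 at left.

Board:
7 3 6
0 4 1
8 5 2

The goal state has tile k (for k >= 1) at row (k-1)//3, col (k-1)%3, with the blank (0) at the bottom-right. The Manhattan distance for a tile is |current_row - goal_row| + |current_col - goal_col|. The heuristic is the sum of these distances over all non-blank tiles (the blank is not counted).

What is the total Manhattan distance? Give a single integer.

Answer: 13

Derivation:
Tile 7: (0,0)->(2,0) = 2
Tile 3: (0,1)->(0,2) = 1
Tile 6: (0,2)->(1,2) = 1
Tile 4: (1,1)->(1,0) = 1
Tile 1: (1,2)->(0,0) = 3
Tile 8: (2,0)->(2,1) = 1
Tile 5: (2,1)->(1,1) = 1
Tile 2: (2,2)->(0,1) = 3
Sum: 2 + 1 + 1 + 1 + 3 + 1 + 1 + 3 = 13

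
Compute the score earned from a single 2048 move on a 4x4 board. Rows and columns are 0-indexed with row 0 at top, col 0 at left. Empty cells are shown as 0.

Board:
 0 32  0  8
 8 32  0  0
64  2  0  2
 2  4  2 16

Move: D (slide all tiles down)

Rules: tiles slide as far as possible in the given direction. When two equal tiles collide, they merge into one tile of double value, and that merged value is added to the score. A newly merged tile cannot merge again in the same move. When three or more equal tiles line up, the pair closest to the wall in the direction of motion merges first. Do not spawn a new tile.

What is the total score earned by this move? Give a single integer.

Answer: 64

Derivation:
Slide down:
col 0: [0, 8, 64, 2] -> [0, 8, 64, 2]  score +0 (running 0)
col 1: [32, 32, 2, 4] -> [0, 64, 2, 4]  score +64 (running 64)
col 2: [0, 0, 0, 2] -> [0, 0, 0, 2]  score +0 (running 64)
col 3: [8, 0, 2, 16] -> [0, 8, 2, 16]  score +0 (running 64)
Board after move:
 0  0  0  0
 8 64  0  8
64  2  0  2
 2  4  2 16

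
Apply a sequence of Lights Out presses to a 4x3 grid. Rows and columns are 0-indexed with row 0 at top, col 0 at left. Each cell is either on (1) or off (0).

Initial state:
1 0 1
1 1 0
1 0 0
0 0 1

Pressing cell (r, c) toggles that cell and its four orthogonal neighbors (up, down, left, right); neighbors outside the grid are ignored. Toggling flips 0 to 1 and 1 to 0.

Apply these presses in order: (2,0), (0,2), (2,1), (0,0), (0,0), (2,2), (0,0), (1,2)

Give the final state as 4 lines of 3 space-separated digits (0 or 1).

Answer: 0 0 1
1 1 1
1 1 1
1 1 0

Derivation:
After press 1 at (2,0):
1 0 1
0 1 0
0 1 0
1 0 1

After press 2 at (0,2):
1 1 0
0 1 1
0 1 0
1 0 1

After press 3 at (2,1):
1 1 0
0 0 1
1 0 1
1 1 1

After press 4 at (0,0):
0 0 0
1 0 1
1 0 1
1 1 1

After press 5 at (0,0):
1 1 0
0 0 1
1 0 1
1 1 1

After press 6 at (2,2):
1 1 0
0 0 0
1 1 0
1 1 0

After press 7 at (0,0):
0 0 0
1 0 0
1 1 0
1 1 0

After press 8 at (1,2):
0 0 1
1 1 1
1 1 1
1 1 0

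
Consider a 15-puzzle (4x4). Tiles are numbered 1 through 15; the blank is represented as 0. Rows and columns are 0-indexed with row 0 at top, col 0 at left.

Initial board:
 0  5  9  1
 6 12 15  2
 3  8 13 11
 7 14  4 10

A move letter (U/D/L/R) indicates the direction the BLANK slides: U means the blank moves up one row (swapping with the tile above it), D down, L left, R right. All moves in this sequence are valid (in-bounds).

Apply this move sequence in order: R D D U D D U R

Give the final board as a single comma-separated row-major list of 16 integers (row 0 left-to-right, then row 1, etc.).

After move 1 (R):
 5  0  9  1
 6 12 15  2
 3  8 13 11
 7 14  4 10

After move 2 (D):
 5 12  9  1
 6  0 15  2
 3  8 13 11
 7 14  4 10

After move 3 (D):
 5 12  9  1
 6  8 15  2
 3  0 13 11
 7 14  4 10

After move 4 (U):
 5 12  9  1
 6  0 15  2
 3  8 13 11
 7 14  4 10

After move 5 (D):
 5 12  9  1
 6  8 15  2
 3  0 13 11
 7 14  4 10

After move 6 (D):
 5 12  9  1
 6  8 15  2
 3 14 13 11
 7  0  4 10

After move 7 (U):
 5 12  9  1
 6  8 15  2
 3  0 13 11
 7 14  4 10

After move 8 (R):
 5 12  9  1
 6  8 15  2
 3 13  0 11
 7 14  4 10

Answer: 5, 12, 9, 1, 6, 8, 15, 2, 3, 13, 0, 11, 7, 14, 4, 10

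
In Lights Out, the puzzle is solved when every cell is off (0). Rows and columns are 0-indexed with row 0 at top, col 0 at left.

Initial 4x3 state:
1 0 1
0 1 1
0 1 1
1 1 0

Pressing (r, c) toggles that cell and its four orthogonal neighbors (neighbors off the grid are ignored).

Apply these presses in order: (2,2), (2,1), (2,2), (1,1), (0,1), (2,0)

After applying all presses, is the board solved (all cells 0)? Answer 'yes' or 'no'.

Answer: yes

Derivation:
After press 1 at (2,2):
1 0 1
0 1 0
0 0 0
1 1 1

After press 2 at (2,1):
1 0 1
0 0 0
1 1 1
1 0 1

After press 3 at (2,2):
1 0 1
0 0 1
1 0 0
1 0 0

After press 4 at (1,1):
1 1 1
1 1 0
1 1 0
1 0 0

After press 5 at (0,1):
0 0 0
1 0 0
1 1 0
1 0 0

After press 6 at (2,0):
0 0 0
0 0 0
0 0 0
0 0 0

Lights still on: 0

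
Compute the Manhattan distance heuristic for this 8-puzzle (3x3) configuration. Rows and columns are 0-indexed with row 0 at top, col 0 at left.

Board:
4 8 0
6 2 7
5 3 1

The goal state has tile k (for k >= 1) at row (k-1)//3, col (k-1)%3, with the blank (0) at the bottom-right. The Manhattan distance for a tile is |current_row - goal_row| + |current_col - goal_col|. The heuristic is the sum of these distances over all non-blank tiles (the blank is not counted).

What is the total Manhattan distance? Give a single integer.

Answer: 18

Derivation:
Tile 4: (0,0)->(1,0) = 1
Tile 8: (0,1)->(2,1) = 2
Tile 6: (1,0)->(1,2) = 2
Tile 2: (1,1)->(0,1) = 1
Tile 7: (1,2)->(2,0) = 3
Tile 5: (2,0)->(1,1) = 2
Tile 3: (2,1)->(0,2) = 3
Tile 1: (2,2)->(0,0) = 4
Sum: 1 + 2 + 2 + 1 + 3 + 2 + 3 + 4 = 18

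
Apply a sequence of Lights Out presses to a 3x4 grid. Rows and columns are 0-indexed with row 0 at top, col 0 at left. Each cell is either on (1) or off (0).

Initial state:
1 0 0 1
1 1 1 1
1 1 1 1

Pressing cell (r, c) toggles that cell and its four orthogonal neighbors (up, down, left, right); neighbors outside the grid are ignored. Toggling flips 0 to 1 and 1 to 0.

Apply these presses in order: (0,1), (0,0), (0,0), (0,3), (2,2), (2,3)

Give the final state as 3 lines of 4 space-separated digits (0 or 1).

Answer: 0 1 0 0
1 0 0 1
1 0 1 1

Derivation:
After press 1 at (0,1):
0 1 1 1
1 0 1 1
1 1 1 1

After press 2 at (0,0):
1 0 1 1
0 0 1 1
1 1 1 1

After press 3 at (0,0):
0 1 1 1
1 0 1 1
1 1 1 1

After press 4 at (0,3):
0 1 0 0
1 0 1 0
1 1 1 1

After press 5 at (2,2):
0 1 0 0
1 0 0 0
1 0 0 0

After press 6 at (2,3):
0 1 0 0
1 0 0 1
1 0 1 1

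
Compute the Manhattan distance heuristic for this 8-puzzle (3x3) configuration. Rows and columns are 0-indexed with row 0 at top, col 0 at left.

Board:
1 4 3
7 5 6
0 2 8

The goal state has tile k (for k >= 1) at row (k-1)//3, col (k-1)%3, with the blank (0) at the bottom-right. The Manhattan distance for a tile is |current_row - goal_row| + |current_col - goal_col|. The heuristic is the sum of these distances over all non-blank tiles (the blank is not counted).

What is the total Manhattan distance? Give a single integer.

Answer: 6

Derivation:
Tile 1: (0,0)->(0,0) = 0
Tile 4: (0,1)->(1,0) = 2
Tile 3: (0,2)->(0,2) = 0
Tile 7: (1,0)->(2,0) = 1
Tile 5: (1,1)->(1,1) = 0
Tile 6: (1,2)->(1,2) = 0
Tile 2: (2,1)->(0,1) = 2
Tile 8: (2,2)->(2,1) = 1
Sum: 0 + 2 + 0 + 1 + 0 + 0 + 2 + 1 = 6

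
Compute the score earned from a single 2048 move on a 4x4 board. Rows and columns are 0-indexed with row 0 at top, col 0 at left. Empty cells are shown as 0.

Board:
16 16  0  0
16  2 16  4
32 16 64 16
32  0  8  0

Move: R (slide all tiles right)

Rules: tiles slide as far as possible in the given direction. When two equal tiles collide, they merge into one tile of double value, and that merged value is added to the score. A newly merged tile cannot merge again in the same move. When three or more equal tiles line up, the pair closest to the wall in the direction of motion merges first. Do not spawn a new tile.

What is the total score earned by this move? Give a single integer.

Answer: 32

Derivation:
Slide right:
row 0: [16, 16, 0, 0] -> [0, 0, 0, 32]  score +32 (running 32)
row 1: [16, 2, 16, 4] -> [16, 2, 16, 4]  score +0 (running 32)
row 2: [32, 16, 64, 16] -> [32, 16, 64, 16]  score +0 (running 32)
row 3: [32, 0, 8, 0] -> [0, 0, 32, 8]  score +0 (running 32)
Board after move:
 0  0  0 32
16  2 16  4
32 16 64 16
 0  0 32  8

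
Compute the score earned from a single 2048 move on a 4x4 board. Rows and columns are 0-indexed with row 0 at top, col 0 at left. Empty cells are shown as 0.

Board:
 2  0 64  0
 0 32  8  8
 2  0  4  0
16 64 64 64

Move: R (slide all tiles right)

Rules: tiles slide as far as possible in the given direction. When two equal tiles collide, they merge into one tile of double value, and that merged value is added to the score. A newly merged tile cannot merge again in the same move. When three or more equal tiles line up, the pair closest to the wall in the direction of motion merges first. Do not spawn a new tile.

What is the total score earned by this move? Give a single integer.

Answer: 144

Derivation:
Slide right:
row 0: [2, 0, 64, 0] -> [0, 0, 2, 64]  score +0 (running 0)
row 1: [0, 32, 8, 8] -> [0, 0, 32, 16]  score +16 (running 16)
row 2: [2, 0, 4, 0] -> [0, 0, 2, 4]  score +0 (running 16)
row 3: [16, 64, 64, 64] -> [0, 16, 64, 128]  score +128 (running 144)
Board after move:
  0   0   2  64
  0   0  32  16
  0   0   2   4
  0  16  64 128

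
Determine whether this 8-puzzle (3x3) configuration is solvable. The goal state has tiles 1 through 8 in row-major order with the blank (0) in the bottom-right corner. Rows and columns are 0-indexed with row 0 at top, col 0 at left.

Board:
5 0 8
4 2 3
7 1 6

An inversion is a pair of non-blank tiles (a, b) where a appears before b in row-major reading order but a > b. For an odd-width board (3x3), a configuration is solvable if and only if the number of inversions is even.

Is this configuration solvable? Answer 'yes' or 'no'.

Answer: no

Derivation:
Inversions (pairs i<j in row-major order where tile[i] > tile[j] > 0): 17
17 is odd, so the puzzle is not solvable.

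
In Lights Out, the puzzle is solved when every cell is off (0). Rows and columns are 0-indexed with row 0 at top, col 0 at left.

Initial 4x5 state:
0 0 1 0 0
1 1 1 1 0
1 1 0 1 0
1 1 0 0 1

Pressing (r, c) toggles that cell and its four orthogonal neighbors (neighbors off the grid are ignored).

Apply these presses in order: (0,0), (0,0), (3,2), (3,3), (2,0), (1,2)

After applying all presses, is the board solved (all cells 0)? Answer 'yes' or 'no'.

After press 1 at (0,0):
1 1 1 0 0
0 1 1 1 0
1 1 0 1 0
1 1 0 0 1

After press 2 at (0,0):
0 0 1 0 0
1 1 1 1 0
1 1 0 1 0
1 1 0 0 1

After press 3 at (3,2):
0 0 1 0 0
1 1 1 1 0
1 1 1 1 0
1 0 1 1 1

After press 4 at (3,3):
0 0 1 0 0
1 1 1 1 0
1 1 1 0 0
1 0 0 0 0

After press 5 at (2,0):
0 0 1 0 0
0 1 1 1 0
0 0 1 0 0
0 0 0 0 0

After press 6 at (1,2):
0 0 0 0 0
0 0 0 0 0
0 0 0 0 0
0 0 0 0 0

Lights still on: 0

Answer: yes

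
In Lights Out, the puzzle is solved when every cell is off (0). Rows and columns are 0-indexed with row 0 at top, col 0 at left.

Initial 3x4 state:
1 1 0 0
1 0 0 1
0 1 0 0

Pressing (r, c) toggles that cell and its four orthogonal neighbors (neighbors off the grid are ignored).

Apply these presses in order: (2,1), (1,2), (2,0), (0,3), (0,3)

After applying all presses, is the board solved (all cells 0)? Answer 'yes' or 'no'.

After press 1 at (2,1):
1 1 0 0
1 1 0 1
1 0 1 0

After press 2 at (1,2):
1 1 1 0
1 0 1 0
1 0 0 0

After press 3 at (2,0):
1 1 1 0
0 0 1 0
0 1 0 0

After press 4 at (0,3):
1 1 0 1
0 0 1 1
0 1 0 0

After press 5 at (0,3):
1 1 1 0
0 0 1 0
0 1 0 0

Lights still on: 5

Answer: no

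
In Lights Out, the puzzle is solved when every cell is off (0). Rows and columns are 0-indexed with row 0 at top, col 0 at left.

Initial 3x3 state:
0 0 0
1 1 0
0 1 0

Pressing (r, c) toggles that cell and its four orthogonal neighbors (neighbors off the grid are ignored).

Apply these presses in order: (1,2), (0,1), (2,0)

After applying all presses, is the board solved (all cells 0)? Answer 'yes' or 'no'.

After press 1 at (1,2):
0 0 1
1 0 1
0 1 1

After press 2 at (0,1):
1 1 0
1 1 1
0 1 1

After press 3 at (2,0):
1 1 0
0 1 1
1 0 1

Lights still on: 6

Answer: no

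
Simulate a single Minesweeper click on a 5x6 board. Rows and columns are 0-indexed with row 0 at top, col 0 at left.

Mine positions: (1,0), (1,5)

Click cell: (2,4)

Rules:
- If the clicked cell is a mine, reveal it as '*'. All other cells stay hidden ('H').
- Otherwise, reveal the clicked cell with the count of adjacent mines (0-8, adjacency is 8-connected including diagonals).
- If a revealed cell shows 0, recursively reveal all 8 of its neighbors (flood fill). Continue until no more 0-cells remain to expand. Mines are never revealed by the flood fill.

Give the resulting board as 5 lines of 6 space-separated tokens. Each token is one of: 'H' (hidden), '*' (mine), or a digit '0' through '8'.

H H H H H H
H H H H H H
H H H H 1 H
H H H H H H
H H H H H H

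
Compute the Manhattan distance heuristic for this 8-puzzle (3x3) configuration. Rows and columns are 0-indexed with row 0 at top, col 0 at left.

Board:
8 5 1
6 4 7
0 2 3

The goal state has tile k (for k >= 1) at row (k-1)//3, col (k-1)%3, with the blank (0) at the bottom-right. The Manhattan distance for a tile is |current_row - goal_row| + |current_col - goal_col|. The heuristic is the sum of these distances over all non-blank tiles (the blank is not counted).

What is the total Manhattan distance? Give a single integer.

Answer: 16

Derivation:
Tile 8: at (0,0), goal (2,1), distance |0-2|+|0-1| = 3
Tile 5: at (0,1), goal (1,1), distance |0-1|+|1-1| = 1
Tile 1: at (0,2), goal (0,0), distance |0-0|+|2-0| = 2
Tile 6: at (1,0), goal (1,2), distance |1-1|+|0-2| = 2
Tile 4: at (1,1), goal (1,0), distance |1-1|+|1-0| = 1
Tile 7: at (1,2), goal (2,0), distance |1-2|+|2-0| = 3
Tile 2: at (2,1), goal (0,1), distance |2-0|+|1-1| = 2
Tile 3: at (2,2), goal (0,2), distance |2-0|+|2-2| = 2
Sum: 3 + 1 + 2 + 2 + 1 + 3 + 2 + 2 = 16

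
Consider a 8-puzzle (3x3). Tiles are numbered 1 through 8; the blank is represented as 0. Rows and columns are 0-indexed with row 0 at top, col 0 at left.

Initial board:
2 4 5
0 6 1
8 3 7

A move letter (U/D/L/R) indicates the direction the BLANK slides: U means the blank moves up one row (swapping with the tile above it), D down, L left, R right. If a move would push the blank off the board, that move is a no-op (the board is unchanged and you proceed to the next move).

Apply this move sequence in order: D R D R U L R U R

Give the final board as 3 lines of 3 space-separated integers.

After move 1 (D):
2 4 5
8 6 1
0 3 7

After move 2 (R):
2 4 5
8 6 1
3 0 7

After move 3 (D):
2 4 5
8 6 1
3 0 7

After move 4 (R):
2 4 5
8 6 1
3 7 0

After move 5 (U):
2 4 5
8 6 0
3 7 1

After move 6 (L):
2 4 5
8 0 6
3 7 1

After move 7 (R):
2 4 5
8 6 0
3 7 1

After move 8 (U):
2 4 0
8 6 5
3 7 1

After move 9 (R):
2 4 0
8 6 5
3 7 1

Answer: 2 4 0
8 6 5
3 7 1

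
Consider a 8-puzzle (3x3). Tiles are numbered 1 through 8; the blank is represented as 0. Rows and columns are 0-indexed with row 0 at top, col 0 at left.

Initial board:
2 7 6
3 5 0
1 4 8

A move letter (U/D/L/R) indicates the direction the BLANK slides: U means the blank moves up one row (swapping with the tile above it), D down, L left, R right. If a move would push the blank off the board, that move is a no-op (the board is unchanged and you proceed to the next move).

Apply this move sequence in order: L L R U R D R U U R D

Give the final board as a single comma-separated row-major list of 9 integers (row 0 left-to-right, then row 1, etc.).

After move 1 (L):
2 7 6
3 0 5
1 4 8

After move 2 (L):
2 7 6
0 3 5
1 4 8

After move 3 (R):
2 7 6
3 0 5
1 4 8

After move 4 (U):
2 0 6
3 7 5
1 4 8

After move 5 (R):
2 6 0
3 7 5
1 4 8

After move 6 (D):
2 6 5
3 7 0
1 4 8

After move 7 (R):
2 6 5
3 7 0
1 4 8

After move 8 (U):
2 6 0
3 7 5
1 4 8

After move 9 (U):
2 6 0
3 7 5
1 4 8

After move 10 (R):
2 6 0
3 7 5
1 4 8

After move 11 (D):
2 6 5
3 7 0
1 4 8

Answer: 2, 6, 5, 3, 7, 0, 1, 4, 8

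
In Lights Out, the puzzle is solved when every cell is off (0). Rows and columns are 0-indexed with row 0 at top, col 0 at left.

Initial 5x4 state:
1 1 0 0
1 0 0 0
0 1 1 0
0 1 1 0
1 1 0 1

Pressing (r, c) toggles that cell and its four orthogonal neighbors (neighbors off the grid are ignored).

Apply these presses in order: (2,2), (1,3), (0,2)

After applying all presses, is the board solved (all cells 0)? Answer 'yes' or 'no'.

After press 1 at (2,2):
1 1 0 0
1 0 1 0
0 0 0 1
0 1 0 0
1 1 0 1

After press 2 at (1,3):
1 1 0 1
1 0 0 1
0 0 0 0
0 1 0 0
1 1 0 1

After press 3 at (0,2):
1 0 1 0
1 0 1 1
0 0 0 0
0 1 0 0
1 1 0 1

Lights still on: 9

Answer: no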